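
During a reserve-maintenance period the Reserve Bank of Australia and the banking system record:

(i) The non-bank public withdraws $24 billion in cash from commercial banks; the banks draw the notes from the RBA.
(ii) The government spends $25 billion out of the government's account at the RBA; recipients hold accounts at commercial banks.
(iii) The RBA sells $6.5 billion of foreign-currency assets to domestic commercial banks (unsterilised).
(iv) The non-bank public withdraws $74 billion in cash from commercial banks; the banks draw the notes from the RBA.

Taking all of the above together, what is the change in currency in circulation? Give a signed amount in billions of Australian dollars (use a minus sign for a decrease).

Currency withdrawal $24 billion: notes leave the central bank → +$24B.
Government spending $25 billion: no currency enters or leaves circulation → 0.
FX sale $6.5 billion: no currency enters or leaves circulation → 0.
Currency withdrawal $74 billion: notes leave the central bank → +$74B.
Net: 24 + 0 + 0 + 74 = +$98 billion.

+$98 billion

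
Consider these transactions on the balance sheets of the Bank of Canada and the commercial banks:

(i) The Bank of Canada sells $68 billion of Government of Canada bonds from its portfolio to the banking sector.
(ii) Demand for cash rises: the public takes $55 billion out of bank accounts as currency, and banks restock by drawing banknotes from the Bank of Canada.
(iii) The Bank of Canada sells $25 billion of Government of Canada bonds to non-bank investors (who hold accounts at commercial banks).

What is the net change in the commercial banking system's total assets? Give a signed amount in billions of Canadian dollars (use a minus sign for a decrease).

-$80 billion

Bank of Canada balance sheet:
  Assets:      Securities −$93B
  Liabilities: Bank reserves −$148B, Currency in circulation +$55B
Commercial banking system:
  Assets:      Reserves at CB −$148B, Securities +$68B
  Liabilities: Checkable deposits −$80B
Change in total bank assets = -$80 billion.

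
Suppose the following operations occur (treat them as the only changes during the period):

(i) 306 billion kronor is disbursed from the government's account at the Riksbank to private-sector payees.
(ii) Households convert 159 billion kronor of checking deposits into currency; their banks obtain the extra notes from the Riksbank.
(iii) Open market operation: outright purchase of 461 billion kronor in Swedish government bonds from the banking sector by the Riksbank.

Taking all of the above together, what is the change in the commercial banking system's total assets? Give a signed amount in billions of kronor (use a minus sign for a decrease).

+147 billion

Riksbank balance sheet:
  Assets:      Securities +461B
  Liabilities: Bank reserves +608B, Currency in circulation +159B, Government deposits −306B
Commercial banking system:
  Assets:      Reserves at CB +608B, Securities −461B
  Liabilities: Checkable deposits +147B
Change in total bank assets = +147 billion.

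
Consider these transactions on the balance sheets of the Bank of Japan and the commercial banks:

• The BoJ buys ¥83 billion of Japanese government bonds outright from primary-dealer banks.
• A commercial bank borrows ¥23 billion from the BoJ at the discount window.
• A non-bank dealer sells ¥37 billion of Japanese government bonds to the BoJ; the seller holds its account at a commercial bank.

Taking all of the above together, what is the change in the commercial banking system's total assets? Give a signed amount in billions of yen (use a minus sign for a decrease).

+¥60 billion

BoJ balance sheet:
  Assets:      Securities +¥120B, Loans to banks +¥23B
  Liabilities: Bank reserves +¥143B
Commercial banking system:
  Assets:      Reserves at CB +¥143B, Securities −¥83B
  Liabilities: Checkable deposits +¥37B, Borrowings from CB +¥23B
Change in total bank assets = +¥60 billion.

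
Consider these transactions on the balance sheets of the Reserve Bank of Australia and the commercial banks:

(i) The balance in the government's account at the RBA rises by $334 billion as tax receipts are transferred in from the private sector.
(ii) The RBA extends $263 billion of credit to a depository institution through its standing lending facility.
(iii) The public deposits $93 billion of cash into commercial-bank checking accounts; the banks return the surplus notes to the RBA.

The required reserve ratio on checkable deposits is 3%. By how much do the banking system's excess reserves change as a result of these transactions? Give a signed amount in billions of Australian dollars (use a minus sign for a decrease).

+$29.23 billion

Government account inflow $334 billion: reserves −$334B, deposits −$334B.
Discount-window loan $263 billion: reserves +$263B, deposits 0.
Currency deposit $93 billion: reserves +$93B, deposits +$93B.
Totals: Δreserves = +$22B, Δdeposits = −$241B.
Δrequired reserves = 3% × −$241B = −$7.23B.
Δexcess reserves = Δreserves − Δrequired = +$22B − (−$7.23B) = +$29.23 billion.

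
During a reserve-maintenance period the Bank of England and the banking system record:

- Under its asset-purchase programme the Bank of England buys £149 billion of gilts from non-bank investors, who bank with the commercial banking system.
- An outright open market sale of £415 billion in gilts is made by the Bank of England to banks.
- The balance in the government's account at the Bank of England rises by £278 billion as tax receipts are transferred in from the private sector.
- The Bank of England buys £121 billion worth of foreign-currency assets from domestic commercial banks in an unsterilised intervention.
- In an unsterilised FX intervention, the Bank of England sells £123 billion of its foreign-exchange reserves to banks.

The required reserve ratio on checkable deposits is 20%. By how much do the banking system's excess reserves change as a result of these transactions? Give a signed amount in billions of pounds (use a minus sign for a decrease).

Asset purchase (from non-banks) £149 billion: reserves +£149B, deposits +£149B.
OMO sale (to banks) £415 billion: reserves −£415B, deposits 0.
Government account inflow £278 billion: reserves −£278B, deposits −£278B.
FX purchase £121 billion: reserves +£121B, deposits 0.
FX sale £123 billion: reserves −£123B, deposits 0.
Totals: Δreserves = −£546B, Δdeposits = −£129B.
Δrequired reserves = 20% × −£129B = −£25.8B.
Δexcess reserves = Δreserves − Δrequired = −£546B − (−£25.8B) = -£520.2 billion.

-£520.2 billion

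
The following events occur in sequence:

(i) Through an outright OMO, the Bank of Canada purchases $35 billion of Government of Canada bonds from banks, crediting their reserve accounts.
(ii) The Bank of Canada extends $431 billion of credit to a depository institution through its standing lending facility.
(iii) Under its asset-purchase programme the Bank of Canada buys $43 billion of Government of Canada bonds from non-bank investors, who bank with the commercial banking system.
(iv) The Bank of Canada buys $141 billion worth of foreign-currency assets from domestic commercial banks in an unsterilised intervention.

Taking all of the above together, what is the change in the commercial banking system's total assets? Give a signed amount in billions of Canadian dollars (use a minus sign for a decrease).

OMO purchase (from banks) $35 billion: just an asset swap on bank balance sheets → 0.
Discount-window loan $431 billion: bank balance sheets expand → +$431B.
Asset purchase (from non-banks) $43 billion: bank balance sheets expand → +$43B.
FX purchase $141 billion: just an asset swap on bank balance sheets → 0.
Net: 0 + 431 + 43 + 0 = +$474 billion.

+$474 billion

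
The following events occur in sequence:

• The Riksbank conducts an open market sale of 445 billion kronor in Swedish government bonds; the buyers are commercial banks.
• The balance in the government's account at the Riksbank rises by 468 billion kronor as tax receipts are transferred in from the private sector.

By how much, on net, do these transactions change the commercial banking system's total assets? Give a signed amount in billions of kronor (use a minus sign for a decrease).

Riksbank balance sheet:
  Assets:      Securities −445B
  Liabilities: Bank reserves −913B, Government deposits +468B
Commercial banking system:
  Assets:      Reserves at CB −913B, Securities +445B
  Liabilities: Checkable deposits −468B
Change in total bank assets = -468 billion.

-468 billion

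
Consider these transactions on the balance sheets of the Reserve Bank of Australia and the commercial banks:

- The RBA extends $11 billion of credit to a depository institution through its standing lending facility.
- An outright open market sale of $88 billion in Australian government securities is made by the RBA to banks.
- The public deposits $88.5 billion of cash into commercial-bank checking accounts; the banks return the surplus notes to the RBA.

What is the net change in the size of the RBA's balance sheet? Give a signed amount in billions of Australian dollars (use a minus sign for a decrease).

RBA balance sheet:
  Assets:      Securities −$88B, Loans to banks +$11B
  Liabilities: Bank reserves +$11.5B, Currency in circulation −$88.5B
Change in total RBA assets = -$77 billion.

-$77 billion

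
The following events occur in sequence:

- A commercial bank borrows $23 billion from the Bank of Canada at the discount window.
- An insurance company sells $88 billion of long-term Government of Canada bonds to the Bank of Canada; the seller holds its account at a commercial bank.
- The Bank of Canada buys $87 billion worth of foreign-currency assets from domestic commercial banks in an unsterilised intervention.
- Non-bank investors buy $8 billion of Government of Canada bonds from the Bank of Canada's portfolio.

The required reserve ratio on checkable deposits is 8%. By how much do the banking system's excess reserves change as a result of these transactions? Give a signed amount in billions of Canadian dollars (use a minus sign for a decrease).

Discount-window loan $23 billion: reserves +$23B, deposits 0.
Asset purchase (from non-banks) $88 billion: reserves +$88B, deposits +$88B.
FX purchase $87 billion: reserves +$87B, deposits 0.
Asset sale (to non-banks) $8 billion: reserves −$8B, deposits −$8B.
Totals: Δreserves = +$190B, Δdeposits = +$80B.
Δrequired reserves = 8% × +$80B = +$6.4B.
Δexcess reserves = Δreserves − Δrequired = +$190B − (+$6.4B) = +$183.6 billion.

+$183.6 billion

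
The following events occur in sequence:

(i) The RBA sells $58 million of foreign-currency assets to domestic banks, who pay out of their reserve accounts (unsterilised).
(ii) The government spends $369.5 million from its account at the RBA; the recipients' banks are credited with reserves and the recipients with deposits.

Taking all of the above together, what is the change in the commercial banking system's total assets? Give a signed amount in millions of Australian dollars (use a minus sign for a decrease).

+$369.5 million

FX sale $58 million: just an asset swap on bank balance sheets → 0.
Government spending $369.5 million: bank balance sheets expand → +$369.5M.
Net: 0 + 369.5 = +$369.5 million.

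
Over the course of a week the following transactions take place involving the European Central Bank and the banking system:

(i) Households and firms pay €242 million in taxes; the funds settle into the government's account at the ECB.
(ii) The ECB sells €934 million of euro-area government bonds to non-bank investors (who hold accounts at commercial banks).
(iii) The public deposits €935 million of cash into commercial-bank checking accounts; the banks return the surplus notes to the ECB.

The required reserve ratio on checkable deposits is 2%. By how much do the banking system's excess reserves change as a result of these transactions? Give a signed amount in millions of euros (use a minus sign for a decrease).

Government account inflow €242 million: reserves −€242M, deposits −€242M.
Asset sale (to non-banks) €934 million: reserves −€934M, deposits −€934M.
Currency deposit €935 million: reserves +€935M, deposits +€935M.
Totals: Δreserves = −€241M, Δdeposits = −€241M.
Δrequired reserves = 2% × −€241M = −€4.82M.
Δexcess reserves = Δreserves − Δrequired = −€241M − (−€4.82M) = -€236.18 million.

-€236.18 million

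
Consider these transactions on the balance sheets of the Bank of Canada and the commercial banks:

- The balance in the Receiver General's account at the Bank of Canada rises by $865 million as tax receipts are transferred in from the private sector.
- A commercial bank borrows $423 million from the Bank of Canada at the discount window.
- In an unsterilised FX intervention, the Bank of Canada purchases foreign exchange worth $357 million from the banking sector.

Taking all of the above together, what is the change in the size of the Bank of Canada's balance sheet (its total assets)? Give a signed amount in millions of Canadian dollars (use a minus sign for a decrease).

Government account inflow $865 million: only the composition of liabilities changes → 0.
Discount-window loan $423 million: a Bank of Canada asset is acquired → +$423M.
FX purchase $357 million: a Bank of Canada asset is acquired → +$357M.
Net: 0 + 423 + 357 = +$780 million.

+$780 million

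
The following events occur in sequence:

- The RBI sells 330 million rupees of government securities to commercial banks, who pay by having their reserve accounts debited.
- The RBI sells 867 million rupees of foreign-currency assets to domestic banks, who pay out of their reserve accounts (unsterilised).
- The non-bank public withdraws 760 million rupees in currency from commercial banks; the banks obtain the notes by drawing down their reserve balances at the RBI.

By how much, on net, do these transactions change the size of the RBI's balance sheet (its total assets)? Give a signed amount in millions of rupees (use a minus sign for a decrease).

-1197 million

OMO sale (to banks) 330 million rupees: an RBI asset is shed → −330M.
FX sale 867 million rupees: an RBI asset is shed → −867M.
Currency withdrawal 760 million rupees: only the composition of liabilities changes → 0.
Net: −330 − 867 + 0 = -1197 million.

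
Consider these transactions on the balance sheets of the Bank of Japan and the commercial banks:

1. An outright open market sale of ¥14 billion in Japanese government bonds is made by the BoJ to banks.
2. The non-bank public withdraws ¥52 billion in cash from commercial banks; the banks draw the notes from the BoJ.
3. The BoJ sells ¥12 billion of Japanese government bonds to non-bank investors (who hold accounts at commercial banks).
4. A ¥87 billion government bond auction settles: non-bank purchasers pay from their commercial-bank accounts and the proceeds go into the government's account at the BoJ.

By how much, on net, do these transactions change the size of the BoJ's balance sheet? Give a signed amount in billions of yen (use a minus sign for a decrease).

-¥26 billion

BoJ balance sheet:
  Assets:      Securities −¥26B
  Liabilities: Bank reserves −¥165B, Currency in circulation +¥52B, Government deposits +¥87B
Change in total BoJ assets = -¥26 billion.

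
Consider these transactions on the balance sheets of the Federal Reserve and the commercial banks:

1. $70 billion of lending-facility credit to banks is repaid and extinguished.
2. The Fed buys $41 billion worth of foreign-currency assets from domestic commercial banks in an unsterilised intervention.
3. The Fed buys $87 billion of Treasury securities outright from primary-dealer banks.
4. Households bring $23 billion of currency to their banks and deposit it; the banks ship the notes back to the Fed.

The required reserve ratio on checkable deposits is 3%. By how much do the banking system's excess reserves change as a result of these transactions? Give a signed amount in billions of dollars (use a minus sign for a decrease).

Discount-window repayment $70 billion: reserves −$70B, deposits 0.
FX purchase $41 billion: reserves +$41B, deposits 0.
OMO purchase (from banks) $87 billion: reserves +$87B, deposits 0.
Currency deposit $23 billion: reserves +$23B, deposits +$23B.
Totals: Δreserves = +$81B, Δdeposits = +$23B.
Δrequired reserves = 3% × +$23B = +$0.69B.
Δexcess reserves = Δreserves − Δrequired = +$81B − (+$0.69B) = +$80.31 billion.

+$80.31 billion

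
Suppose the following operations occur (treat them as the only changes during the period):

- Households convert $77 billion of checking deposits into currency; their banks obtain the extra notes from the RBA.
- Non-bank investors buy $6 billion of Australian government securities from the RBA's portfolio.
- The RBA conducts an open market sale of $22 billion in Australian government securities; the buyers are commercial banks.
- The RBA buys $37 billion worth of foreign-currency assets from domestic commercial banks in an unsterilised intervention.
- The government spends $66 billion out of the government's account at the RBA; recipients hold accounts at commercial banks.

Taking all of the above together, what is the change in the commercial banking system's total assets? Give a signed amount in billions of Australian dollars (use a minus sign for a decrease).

RBA balance sheet:
  Assets:      Securities −$28B, Foreign assets +$37B
  Liabilities: Bank reserves −$2B, Currency in circulation +$77B, Government deposits −$66B
Commercial banking system:
  Assets:      Reserves at CB −$2B, Securities +$22B, Foreign assets −$37B
  Liabilities: Checkable deposits −$17B
Change in total bank assets = -$17 billion.

-$17 billion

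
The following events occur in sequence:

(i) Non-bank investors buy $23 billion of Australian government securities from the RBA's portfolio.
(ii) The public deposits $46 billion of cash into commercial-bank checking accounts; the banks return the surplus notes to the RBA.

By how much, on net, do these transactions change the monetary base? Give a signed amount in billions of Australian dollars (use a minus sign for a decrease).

-$23 billion

Asset sale (to non-banks) $23 billion: RBA balance sheet contracts → −$23B.
Currency deposit $46 billion: just a shift between currency and reserves — both are base money → 0.
Net: −23 + 0 = -$23 billion.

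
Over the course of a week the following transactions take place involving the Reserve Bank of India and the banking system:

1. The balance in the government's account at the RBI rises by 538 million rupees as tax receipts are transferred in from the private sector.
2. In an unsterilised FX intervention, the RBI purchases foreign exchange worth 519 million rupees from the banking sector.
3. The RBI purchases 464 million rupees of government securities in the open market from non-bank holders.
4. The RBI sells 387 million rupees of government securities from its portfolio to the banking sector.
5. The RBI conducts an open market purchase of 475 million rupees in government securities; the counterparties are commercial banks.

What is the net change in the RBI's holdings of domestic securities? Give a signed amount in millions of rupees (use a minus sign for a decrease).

Government account inflow 538 million rupees: the RBI's securities portfolio is untouched → 0.
FX purchase 519 million rupees: the RBI's securities portfolio is untouched → 0.
Asset purchase (from non-banks) 464 million rupees: securities added to the RBI's portfolio → +464M.
OMO sale (to banks) 387 million rupees: securities removed from the RBI's portfolio → −387M.
OMO purchase (from banks) 475 million rupees: securities added to the RBI's portfolio → +475M.
Net: 0 + 0 + 464 − 387 + 475 = +552 million.

+552 million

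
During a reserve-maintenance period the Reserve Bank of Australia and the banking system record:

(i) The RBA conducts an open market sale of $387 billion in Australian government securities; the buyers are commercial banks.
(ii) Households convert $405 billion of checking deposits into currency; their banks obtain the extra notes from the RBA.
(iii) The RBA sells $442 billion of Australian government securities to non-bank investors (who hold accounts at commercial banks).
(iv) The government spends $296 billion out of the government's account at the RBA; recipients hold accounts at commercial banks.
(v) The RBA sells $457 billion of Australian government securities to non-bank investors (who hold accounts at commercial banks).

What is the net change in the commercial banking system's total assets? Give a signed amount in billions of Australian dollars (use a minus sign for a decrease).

-$1008 billion

OMO sale (to banks) $387 billion: just an asset swap on bank balance sheets → 0.
Currency withdrawal $405 billion: bank balance sheets shrink → −$405B.
Asset sale (to non-banks) $442 billion: bank balance sheets shrink → −$442B.
Government spending $296 billion: bank balance sheets expand → +$296B.
Asset sale (to non-banks) $457 billion: bank balance sheets shrink → −$457B.
Net: 0 − 405 − 442 + 296 − 457 = -$1008 billion.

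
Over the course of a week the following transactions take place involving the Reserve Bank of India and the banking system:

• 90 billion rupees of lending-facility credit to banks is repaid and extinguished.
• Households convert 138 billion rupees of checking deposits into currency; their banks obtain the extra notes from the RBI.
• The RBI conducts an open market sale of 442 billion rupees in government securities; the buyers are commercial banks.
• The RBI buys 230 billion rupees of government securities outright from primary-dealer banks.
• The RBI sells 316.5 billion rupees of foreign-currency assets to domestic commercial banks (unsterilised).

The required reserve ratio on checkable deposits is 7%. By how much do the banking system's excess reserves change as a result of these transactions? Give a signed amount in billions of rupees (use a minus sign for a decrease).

Discount-window repayment 90 billion rupees: reserves −90B, deposits 0.
Currency withdrawal 138 billion rupees: reserves −138B, deposits −138B.
OMO sale (to banks) 442 billion rupees: reserves −442B, deposits 0.
OMO purchase (from banks) 230 billion rupees: reserves +230B, deposits 0.
FX sale 316.5 billion rupees: reserves −316.5B, deposits 0.
Totals: Δreserves = −756.5B, Δdeposits = −138B.
Δrequired reserves = 7% × −138B = −9.66B.
Δexcess reserves = Δreserves − Δrequired = −756.5B − (−9.66B) = -746.84 billion.

-746.84 billion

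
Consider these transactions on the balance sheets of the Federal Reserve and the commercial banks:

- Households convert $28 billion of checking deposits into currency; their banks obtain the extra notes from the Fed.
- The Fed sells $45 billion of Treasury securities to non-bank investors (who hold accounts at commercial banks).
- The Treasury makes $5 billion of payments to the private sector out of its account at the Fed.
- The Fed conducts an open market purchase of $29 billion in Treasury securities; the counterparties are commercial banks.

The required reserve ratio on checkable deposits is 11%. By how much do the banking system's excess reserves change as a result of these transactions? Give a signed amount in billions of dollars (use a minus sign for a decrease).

Currency withdrawal $28 billion: reserves −$28B, deposits −$28B.
Asset sale (to non-banks) $45 billion: reserves −$45B, deposits −$45B.
Government spending $5 billion: reserves +$5B, deposits +$5B.
OMO purchase (from banks) $29 billion: reserves +$29B, deposits 0.
Totals: Δreserves = −$39B, Δdeposits = −$68B.
Δrequired reserves = 11% × −$68B = −$7.48B.
Δexcess reserves = Δreserves − Δrequired = −$39B − (−$7.48B) = -$31.52 billion.

-$31.52 billion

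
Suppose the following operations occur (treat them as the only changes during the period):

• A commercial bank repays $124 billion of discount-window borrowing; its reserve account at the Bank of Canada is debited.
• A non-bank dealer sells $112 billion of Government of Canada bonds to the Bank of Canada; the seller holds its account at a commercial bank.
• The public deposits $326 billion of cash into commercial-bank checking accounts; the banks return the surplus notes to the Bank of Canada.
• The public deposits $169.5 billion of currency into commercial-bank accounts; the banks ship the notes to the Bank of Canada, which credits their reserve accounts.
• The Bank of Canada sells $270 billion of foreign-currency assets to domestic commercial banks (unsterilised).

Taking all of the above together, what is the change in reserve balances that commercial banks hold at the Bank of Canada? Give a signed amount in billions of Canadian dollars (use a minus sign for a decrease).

+$213.5 billion

Bank of Canada balance sheet:
  Assets:      Securities +$112B, Loans to banks −$124B, Foreign assets −$270B
  Liabilities: Bank reserves +$213.5B, Currency in circulation −$495.5B
So the change in reserve balances that commercial banks hold at the Bank of Canada is +$213.5 billion.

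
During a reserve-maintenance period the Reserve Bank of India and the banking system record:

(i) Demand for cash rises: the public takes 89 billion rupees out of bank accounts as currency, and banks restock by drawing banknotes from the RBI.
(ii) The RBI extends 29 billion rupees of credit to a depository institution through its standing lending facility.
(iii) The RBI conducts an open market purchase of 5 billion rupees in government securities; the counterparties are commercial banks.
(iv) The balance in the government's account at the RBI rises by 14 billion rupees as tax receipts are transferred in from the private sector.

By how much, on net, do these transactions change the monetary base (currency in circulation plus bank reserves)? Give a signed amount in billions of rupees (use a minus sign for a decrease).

RBI balance sheet:
  Assets:      Securities +5B, Loans to banks +29B
  Liabilities: Bank reserves −69B, Currency in circulation +89B, Government deposits +14B
Commercial banking system:
  Assets:      Reserves at CB −69B, Securities −5B
  Liabilities: Checkable deposits −103B, Borrowings from CB +29B
Monetary base = currency + reserves: +89B + (−69B) = +20 billion.

+20 billion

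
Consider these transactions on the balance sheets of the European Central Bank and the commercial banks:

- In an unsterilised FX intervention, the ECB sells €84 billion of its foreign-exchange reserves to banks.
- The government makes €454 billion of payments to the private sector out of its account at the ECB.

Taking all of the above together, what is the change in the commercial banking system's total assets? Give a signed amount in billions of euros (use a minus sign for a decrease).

+€454 billion

ECB balance sheet:
  Assets:      Foreign assets −€84B
  Liabilities: Bank reserves +€370B, Government deposits −€454B
Commercial banking system:
  Assets:      Reserves at CB +€370B, Foreign assets +€84B
  Liabilities: Checkable deposits +€454B
Change in total bank assets = +€454 billion.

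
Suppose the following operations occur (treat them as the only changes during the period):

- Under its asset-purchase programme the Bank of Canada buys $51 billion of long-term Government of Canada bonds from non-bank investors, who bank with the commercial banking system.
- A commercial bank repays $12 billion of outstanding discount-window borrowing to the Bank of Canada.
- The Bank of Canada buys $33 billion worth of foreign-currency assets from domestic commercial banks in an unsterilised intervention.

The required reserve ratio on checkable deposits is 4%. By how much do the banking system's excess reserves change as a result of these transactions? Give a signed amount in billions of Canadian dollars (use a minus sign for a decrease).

Asset purchase (from non-banks) $51 billion: reserves +$51B, deposits +$51B.
Discount-window repayment $12 billion: reserves −$12B, deposits 0.
FX purchase $33 billion: reserves +$33B, deposits 0.
Totals: Δreserves = +$72B, Δdeposits = +$51B.
Δrequired reserves = 4% × +$51B = +$2.04B.
Δexcess reserves = Δreserves − Δrequired = +$72B − (+$2.04B) = +$69.96 billion.

+$69.96 billion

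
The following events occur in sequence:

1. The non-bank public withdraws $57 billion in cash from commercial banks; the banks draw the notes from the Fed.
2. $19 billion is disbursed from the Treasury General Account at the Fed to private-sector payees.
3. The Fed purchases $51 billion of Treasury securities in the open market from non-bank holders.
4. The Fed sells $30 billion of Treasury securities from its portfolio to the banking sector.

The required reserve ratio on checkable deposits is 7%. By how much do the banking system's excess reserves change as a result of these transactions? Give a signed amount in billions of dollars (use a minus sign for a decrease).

-$17.91 billion

Currency withdrawal $57 billion: reserves −$57B, deposits −$57B.
Government spending $19 billion: reserves +$19B, deposits +$19B.
Asset purchase (from non-banks) $51 billion: reserves +$51B, deposits +$51B.
OMO sale (to banks) $30 billion: reserves −$30B, deposits 0.
Totals: Δreserves = −$17B, Δdeposits = +$13B.
Δrequired reserves = 7% × +$13B = +$0.91B.
Δexcess reserves = Δreserves − Δrequired = −$17B − (+$0.91B) = -$17.91 billion.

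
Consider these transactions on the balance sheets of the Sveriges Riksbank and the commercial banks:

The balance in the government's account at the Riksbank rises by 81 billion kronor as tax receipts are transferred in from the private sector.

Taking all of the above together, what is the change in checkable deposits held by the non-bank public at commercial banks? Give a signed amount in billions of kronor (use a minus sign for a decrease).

Government account inflow 81 billion kronor: non-bank counterparties' bank balances fall → −81B.

-81 billion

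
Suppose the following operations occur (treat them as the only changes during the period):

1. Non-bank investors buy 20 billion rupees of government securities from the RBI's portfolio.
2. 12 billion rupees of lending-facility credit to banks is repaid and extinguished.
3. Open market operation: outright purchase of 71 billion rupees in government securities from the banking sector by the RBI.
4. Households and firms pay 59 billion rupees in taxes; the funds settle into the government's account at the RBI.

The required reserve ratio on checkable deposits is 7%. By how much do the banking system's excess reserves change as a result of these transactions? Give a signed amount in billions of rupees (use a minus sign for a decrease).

-14.47 billion

Asset sale (to non-banks) 20 billion rupees: reserves −20B, deposits −20B.
Discount-window repayment 12 billion rupees: reserves −12B, deposits 0.
OMO purchase (from banks) 71 billion rupees: reserves +71B, deposits 0.
Government account inflow 59 billion rupees: reserves −59B, deposits −59B.
Totals: Δreserves = −20B, Δdeposits = −79B.
Δrequired reserves = 7% × −79B = −5.53B.
Δexcess reserves = Δreserves − Δrequired = −20B − (−5.53B) = -14.47 billion.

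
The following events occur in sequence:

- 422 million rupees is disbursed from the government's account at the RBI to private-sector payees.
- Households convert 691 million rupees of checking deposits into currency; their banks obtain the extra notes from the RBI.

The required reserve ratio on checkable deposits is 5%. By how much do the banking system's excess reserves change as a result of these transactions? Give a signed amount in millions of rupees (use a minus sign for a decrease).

-255.55 million

Government spending 422 million rupees: reserves +422M, deposits +422M.
Currency withdrawal 691 million rupees: reserves −691M, deposits −691M.
Totals: Δreserves = −269M, Δdeposits = −269M.
Δrequired reserves = 5% × −269M = −13.45M.
Δexcess reserves = Δreserves − Δrequired = −269M − (−13.45M) = -255.55 million.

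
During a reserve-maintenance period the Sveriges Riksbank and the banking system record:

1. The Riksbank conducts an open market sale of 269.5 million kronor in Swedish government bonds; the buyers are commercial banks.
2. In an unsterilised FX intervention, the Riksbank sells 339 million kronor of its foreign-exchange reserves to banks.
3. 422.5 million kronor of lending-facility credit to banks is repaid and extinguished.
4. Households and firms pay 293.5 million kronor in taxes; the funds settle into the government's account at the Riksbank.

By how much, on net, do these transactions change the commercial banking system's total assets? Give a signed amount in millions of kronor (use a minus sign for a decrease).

Riksbank balance sheet:
  Assets:      Securities −269.5M, Loans to banks −422.5M, Foreign assets −339M
  Liabilities: Bank reserves −1324.5M, Government deposits +293.5M
Commercial banking system:
  Assets:      Reserves at CB −1324.5M, Securities +269.5M, Foreign assets +339M
  Liabilities: Checkable deposits −293.5M, Borrowings from CB −422.5M
Change in total bank assets = -716 million.

-716 million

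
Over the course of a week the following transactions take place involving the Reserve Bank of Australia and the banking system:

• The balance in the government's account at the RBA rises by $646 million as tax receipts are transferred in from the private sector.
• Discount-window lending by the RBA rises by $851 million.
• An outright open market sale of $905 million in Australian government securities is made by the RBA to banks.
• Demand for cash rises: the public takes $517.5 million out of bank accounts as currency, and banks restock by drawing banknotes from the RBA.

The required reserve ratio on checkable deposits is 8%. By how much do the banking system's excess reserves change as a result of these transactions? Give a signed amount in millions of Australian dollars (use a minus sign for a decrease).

Government account inflow $646 million: reserves −$646M, deposits −$646M.
Discount-window loan $851 million: reserves +$851M, deposits 0.
OMO sale (to banks) $905 million: reserves −$905M, deposits 0.
Currency withdrawal $517.5 million: reserves −$517.5M, deposits −$517.5M.
Totals: Δreserves = −$1217.5M, Δdeposits = −$1163.5M.
Δrequired reserves = 8% × −$1163.5M = −$93.08M.
Δexcess reserves = Δreserves − Δrequired = −$1217.5M − (−$93.08M) = -$1124.42 million.

-$1124.42 million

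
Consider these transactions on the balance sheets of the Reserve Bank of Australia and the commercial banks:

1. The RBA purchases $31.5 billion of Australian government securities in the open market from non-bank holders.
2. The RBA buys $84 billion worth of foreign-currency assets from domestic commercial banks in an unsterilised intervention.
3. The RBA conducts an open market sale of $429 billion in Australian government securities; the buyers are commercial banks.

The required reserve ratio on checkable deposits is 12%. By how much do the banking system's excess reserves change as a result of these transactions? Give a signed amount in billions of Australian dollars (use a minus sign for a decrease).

Asset purchase (from non-banks) $31.5 billion: reserves +$31.5B, deposits +$31.5B.
FX purchase $84 billion: reserves +$84B, deposits 0.
OMO sale (to banks) $429 billion: reserves −$429B, deposits 0.
Totals: Δreserves = −$313.5B, Δdeposits = +$31.5B.
Δrequired reserves = 12% × +$31.5B = +$3.78B.
Δexcess reserves = Δreserves − Δrequired = −$313.5B − (+$3.78B) = -$317.28 billion.

-$317.28 billion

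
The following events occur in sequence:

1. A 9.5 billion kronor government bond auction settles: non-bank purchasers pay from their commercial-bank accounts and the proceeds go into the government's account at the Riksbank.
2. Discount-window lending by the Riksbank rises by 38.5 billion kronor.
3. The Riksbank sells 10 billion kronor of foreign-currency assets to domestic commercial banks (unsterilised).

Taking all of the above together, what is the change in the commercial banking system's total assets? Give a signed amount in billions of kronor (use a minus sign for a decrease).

+29 billion

Government account inflow 9.5 billion kronor: bank balance sheets shrink → −9.5B.
Discount-window loan 38.5 billion kronor: bank balance sheets expand → +38.5B.
FX sale 10 billion kronor: just an asset swap on bank balance sheets → 0.
Net: −9.5 + 38.5 + 0 = +29 billion.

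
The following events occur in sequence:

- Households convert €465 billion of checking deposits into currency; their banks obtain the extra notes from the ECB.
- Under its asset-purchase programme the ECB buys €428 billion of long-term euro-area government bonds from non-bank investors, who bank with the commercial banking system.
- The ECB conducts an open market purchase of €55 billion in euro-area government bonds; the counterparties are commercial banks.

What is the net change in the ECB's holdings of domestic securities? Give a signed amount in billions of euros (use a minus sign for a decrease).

+€483 billion

Currency withdrawal €465 billion: the ECB's securities portfolio is untouched → 0.
Asset purchase (from non-banks) €428 billion: securities added to the ECB's portfolio → +€428B.
OMO purchase (from banks) €55 billion: securities added to the ECB's portfolio → +€55B.
Net: 0 + 428 + 55 = +€483 billion.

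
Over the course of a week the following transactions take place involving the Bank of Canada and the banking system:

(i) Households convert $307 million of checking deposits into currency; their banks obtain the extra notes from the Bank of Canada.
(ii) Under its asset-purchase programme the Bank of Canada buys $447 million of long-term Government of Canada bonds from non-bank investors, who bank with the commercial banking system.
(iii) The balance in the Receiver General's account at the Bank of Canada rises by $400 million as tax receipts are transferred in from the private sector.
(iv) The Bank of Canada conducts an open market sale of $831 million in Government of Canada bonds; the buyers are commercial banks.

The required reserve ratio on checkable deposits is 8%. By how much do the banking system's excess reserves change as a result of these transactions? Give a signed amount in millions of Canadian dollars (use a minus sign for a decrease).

Currency withdrawal $307 million: reserves −$307M, deposits −$307M.
Asset purchase (from non-banks) $447 million: reserves +$447M, deposits +$447M.
Government account inflow $400 million: reserves −$400M, deposits −$400M.
OMO sale (to banks) $831 million: reserves −$831M, deposits 0.
Totals: Δreserves = −$1091M, Δdeposits = −$260M.
Δrequired reserves = 8% × −$260M = −$20.8M.
Δexcess reserves = Δreserves − Δrequired = −$1091M − (−$20.8M) = -$1070.2 million.

-$1070.2 million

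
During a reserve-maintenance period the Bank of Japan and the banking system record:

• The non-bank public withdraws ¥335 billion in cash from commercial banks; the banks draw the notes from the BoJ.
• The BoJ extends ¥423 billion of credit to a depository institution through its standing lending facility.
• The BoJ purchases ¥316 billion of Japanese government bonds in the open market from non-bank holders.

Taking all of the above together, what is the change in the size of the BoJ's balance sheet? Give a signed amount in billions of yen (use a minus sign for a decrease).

+¥739 billion

BoJ balance sheet:
  Assets:      Securities +¥316B, Loans to banks +¥423B
  Liabilities: Bank reserves +¥404B, Currency in circulation +¥335B
Change in total BoJ assets = +¥739 billion.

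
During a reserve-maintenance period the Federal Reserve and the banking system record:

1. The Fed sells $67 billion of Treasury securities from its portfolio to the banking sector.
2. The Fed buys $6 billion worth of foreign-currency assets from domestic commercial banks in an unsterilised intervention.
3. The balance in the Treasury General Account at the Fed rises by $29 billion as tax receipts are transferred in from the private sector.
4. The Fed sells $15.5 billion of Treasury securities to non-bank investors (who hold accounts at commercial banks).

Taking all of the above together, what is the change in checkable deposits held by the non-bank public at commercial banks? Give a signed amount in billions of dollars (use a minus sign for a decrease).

-$44.5 billion

OMO sale (to banks) $67 billion: the counterparty is a bank, so public deposits are unchanged → 0.
FX purchase $6 billion: the counterparty is a bank, so public deposits are unchanged → 0.
Government account inflow $29 billion: non-bank counterparties' bank balances fall → −$29B.
Asset sale (to non-banks) $15.5 billion: non-bank counterparties' bank balances fall → −$15.5B.
Net: 0 + 0 − 29 − 15.5 = -$44.5 billion.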